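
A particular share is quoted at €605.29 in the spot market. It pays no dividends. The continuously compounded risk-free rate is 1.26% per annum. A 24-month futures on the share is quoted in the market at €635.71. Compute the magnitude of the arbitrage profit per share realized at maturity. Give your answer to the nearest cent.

€14.97 per share

Fair futures: F* = S·e^(carry·T), with carry = r = 0.0126
F* = 605.29 · e^(0.0126 × 24/12) = 605.29 · e^0.025200 = 605.29 × 1.025520 = €620.7370
Market €635.71 > fair €620.7370: forward overpriced → cash-and-carry (buy spot, short the forward).
At maturity, profit = |F_mkt − F*| = |635.71 − 620.7370| = €14.97 per share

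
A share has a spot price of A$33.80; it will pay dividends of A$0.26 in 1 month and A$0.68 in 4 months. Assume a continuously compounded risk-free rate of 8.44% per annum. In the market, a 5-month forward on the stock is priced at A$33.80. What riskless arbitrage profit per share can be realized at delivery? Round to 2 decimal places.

A$0.26 per share

PV(dividends) I = 0.26·e^(−0.0844·1/12) + 0.68·e^(−0.0844·4/12) = 0.9193
Fair forward F* = (S − I)·e^(rT) = (33.80 − 0.9193)·e^0.035167 = 32.8807 × 1.035793 = 34.0576
Market A$33.80 < fair 34.0576: forward underpriced → reverse cash-and-carry (short the stock, invest proceeds at r, pay the dividends, go long the forward).
Profit at T = |F_mkt − F*| = |33.80 − 34.0576| = A$0.26 per share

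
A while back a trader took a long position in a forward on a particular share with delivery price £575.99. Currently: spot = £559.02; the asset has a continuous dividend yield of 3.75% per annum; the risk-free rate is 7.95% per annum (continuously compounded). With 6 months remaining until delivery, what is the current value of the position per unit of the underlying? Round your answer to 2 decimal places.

-£4.91

Current fair forward for the remaining 6 months: F = S·e^((r − q)·T), (r − q) = 0.0795 − 0.0375 = 0.0420
F = 559.02 · e^(0.0420 × 6/12) = 559.02 × 1.021222 = 570.8835
Value of long forward = (F − K)·e^(−rT) = (570.8835 − 575.99) · e^(−0.0795·6/12)
= -5.1065 × 0.961030 = -4.91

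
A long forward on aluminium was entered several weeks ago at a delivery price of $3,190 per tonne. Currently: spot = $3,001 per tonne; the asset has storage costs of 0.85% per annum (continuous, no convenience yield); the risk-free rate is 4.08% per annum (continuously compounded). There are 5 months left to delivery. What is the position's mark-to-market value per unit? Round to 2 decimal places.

Current fair forward for the remaining 5 months: F = S·e^((r + u)·T), (r + u) = 0.0408 + 0.0085 = 0.0493
F = 3001 · e^(0.0493 × 5/12) = 3001 × 1.02075410 = 3063.2831
Value of long forward = (F − K)·e^(−rT) = (3063.2831 − 3190) · e^(−0.0408·5/12)
= -126.7169 × 0.98314368 = -124.58

-$124.58 per tonne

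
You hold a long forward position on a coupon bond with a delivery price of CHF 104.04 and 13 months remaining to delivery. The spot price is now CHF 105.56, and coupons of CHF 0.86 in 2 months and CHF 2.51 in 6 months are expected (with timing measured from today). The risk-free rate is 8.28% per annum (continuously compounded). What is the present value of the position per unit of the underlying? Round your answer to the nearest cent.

CHF 7.19

PV(remaining coupons) I = 0.86·e^(−0.0828·2/12) + 2.51·e^(−0.0828·6/12) = 3.2564
Current forward F = (S − I)·e^(rT) = (105.56 − 3.2564)·e^(0.0828·13/12) = 102.3036 × 1.093846 = 111.9044
Value (long) = (F − K)·e^(−rT) = (111.9044 − 104.04) × 0.914205 = 7.1897
Value = CHF 7.19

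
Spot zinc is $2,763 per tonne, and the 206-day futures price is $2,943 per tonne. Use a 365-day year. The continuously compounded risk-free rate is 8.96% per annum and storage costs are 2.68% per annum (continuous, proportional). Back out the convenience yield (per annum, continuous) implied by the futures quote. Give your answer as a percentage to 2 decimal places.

0.46%

F = S·e^((r+u−y)T) ⇒ (r+u−y) = ln(F/S)/T
ln(2943/2763) = 0.063112; /T ⇒ 0.111825
y = r + u − ln(F/S)/T = 0.0896 + 0.0268 − 0.111825 = 0.004575
y = 0.46%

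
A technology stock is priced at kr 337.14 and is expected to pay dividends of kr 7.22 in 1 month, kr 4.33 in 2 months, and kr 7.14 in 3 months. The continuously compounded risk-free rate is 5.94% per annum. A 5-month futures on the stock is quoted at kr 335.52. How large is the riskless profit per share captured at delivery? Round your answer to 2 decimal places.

kr 8.90 per share

PV(dividends) I = 7.22·e^(−0.0594·1/12) + 4.33·e^(−0.0594·2/12) + 7.14·e^(−0.0594·3/12) = 18.5064
Fair futures F* = (S − I)·e^(rT) = (337.14 − 18.5064)·e^0.024750 = 318.6336 × 1.025059 = 326.6182
Market kr 335.52 > fair 326.6182: forward overpriced → cash-and-carry (borrow at r, buy the stock and collect the dividends, short the forward).
Profit at T = |F_mkt − F*| = |335.52 − 326.6182| = kr 8.90 per share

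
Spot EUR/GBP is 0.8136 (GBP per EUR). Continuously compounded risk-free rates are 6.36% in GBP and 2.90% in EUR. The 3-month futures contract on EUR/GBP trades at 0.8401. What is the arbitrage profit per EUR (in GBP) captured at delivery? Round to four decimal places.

Fair futures: F* = S·e^(carry·T), with carry = (r_GBP − r_EUR) = 0.0636 − 0.0290 = 0.0346
F* = 0.8136 · e^(0.0346 × 3/12) = 0.8136 · e^0.008650 = 0.8136 × 1.008688 = 0.8207
Market 0.8401 > fair 0.8207: forward overpriced → cash-and-carry (buy spot, short the forward).
At maturity, profit = |F_mkt − F*| = |0.8401 − 0.8207| = 0.0194 per EUR (in GBP)

0.0194 per EUR (in GBP)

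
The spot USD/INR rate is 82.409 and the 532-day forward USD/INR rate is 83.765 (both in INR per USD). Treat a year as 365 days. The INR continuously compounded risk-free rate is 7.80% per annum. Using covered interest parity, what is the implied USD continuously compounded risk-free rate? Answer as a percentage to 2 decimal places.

F = S·e^((r_INR − r_USD)T) ⇒ r_USD = r_INR − ln(F/S)/T
ln(83.765/82.409) = 0.016321; /(532/365) = 0.011198
r_USD = 0.0780 − 0.011198 = 0.066802
r_USD = 6.68%

6.68%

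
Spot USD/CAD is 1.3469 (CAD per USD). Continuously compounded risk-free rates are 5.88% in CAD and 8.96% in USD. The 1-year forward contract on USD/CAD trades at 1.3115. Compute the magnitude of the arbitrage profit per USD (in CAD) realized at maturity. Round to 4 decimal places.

Fair forward: F* = S·e^(carry·T), with carry = (r_CAD − r_USD) = 0.0588 − 0.0896 = -0.0308
F* = 1.3469 · e^(-0.0308 × 1) = 1.3469 · e^-0.030800 = 1.3469 × 0.969669 = 1.3060
Market 1.3115 > fair 1.3060: forward overpriced → cash-and-carry (buy spot, short the forward).
At maturity, profit = |F_mkt − F*| = |1.3115 − 1.3060| = 0.0055 per USD (in CAD)

0.0055 per USD (in CAD)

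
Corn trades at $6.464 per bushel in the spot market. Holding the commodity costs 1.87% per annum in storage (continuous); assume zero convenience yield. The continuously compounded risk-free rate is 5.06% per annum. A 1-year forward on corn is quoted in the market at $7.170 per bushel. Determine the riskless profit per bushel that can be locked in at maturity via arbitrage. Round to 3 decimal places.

$0.242 per bushel

Fair forward: F* = S·e^(carry·T), with carry = (r + u) = 0.0506 + 0.0187 = 0.0693
F* = 6.464 · e^(0.0693 × 1) = 6.464 · e^0.069300 = 6.464 × 1.071758 = $6.9278
Market $7.170 > fair $6.9278: forward overpriced → cash-and-carry (buy spot, short the forward).
At maturity, profit = |F_mkt − F*| = |7.170 − 6.9278| = $0.242 per bushel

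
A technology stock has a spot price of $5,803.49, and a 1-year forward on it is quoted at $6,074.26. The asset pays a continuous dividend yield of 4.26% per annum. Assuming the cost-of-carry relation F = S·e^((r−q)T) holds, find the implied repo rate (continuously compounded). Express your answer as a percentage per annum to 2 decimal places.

From F = S·e^((r−q)T): (r − q) = ln(F/S)/T
ln(6074.26/5803.49) = ln(1.046656) = 0.045600
(r − q) = 0.045600 / (1) = 0.045600
r = ln(F/S)/T + q = 0.045600 + 0.0426 = 0.088200
r = 8.82%

8.82%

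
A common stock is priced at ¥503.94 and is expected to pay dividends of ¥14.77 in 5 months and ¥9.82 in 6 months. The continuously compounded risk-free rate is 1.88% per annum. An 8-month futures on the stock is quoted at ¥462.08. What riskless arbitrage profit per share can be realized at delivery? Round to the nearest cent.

¥23.53 per share

PV(dividends) I = 14.77·e^(−0.0188·5/12) + 9.82·e^(−0.0188·6/12) = 24.3829
Fair futures F* = (S − I)·e^(rT) = (503.94 − 24.3829)·e^0.012533 = 479.5571 × 1.012612 = 485.6053
Market ¥462.08 < fair 485.6053: forward underpriced → reverse cash-and-carry (short the stock, invest proceeds at r, pay the dividends, go long the forward).
Profit at T = |F_mkt − F*| = |462.08 − 485.6053| = ¥23.53 per share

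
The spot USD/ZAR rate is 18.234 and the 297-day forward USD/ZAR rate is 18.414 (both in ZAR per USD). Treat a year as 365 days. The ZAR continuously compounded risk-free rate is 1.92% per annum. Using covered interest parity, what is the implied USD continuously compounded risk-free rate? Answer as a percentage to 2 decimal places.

0.71%

F = S·e^((r_ZAR − r_USD)T) ⇒ r_USD = r_ZAR − ln(F/S)/T
ln(18.414/18.234) = 0.009823; /(297/365) = 0.012072
r_USD = 0.0192 − 0.012072 = 0.007128
r_USD = 0.71%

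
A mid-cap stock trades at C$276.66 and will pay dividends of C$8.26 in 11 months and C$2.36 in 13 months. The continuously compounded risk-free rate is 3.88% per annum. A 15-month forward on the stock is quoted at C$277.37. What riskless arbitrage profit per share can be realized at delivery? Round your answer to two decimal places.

C$2.30 per share

PV(dividends) I = 8.26·e^(−0.0388·11/12) + 2.36·e^(−0.0388·13/12) = 10.2342
Fair forward F* = (S − I)·e^(rT) = (276.66 − 10.2342)·e^0.048500 = 266.4258 × 1.049695 = 279.6658
Market C$277.37 < fair 279.6658: forward underpriced → reverse cash-and-carry (short the stock, invest proceeds at r, pay the dividends, go long the forward).
Profit at T = |F_mkt − F*| = |277.37 − 279.6658| = C$2.30 per share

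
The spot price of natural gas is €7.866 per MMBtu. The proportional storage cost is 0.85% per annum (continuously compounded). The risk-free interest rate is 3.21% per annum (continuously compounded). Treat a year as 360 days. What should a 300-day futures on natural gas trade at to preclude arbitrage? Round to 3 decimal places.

€8.137 per MMBtu

Net carry = r + u − y = 0.0321 + 0.0085 − 0.0000 = 0.0406
F = S·e^((r+u−y)T) = 7.866 · e^(0.0406 × 300/360) = 7.866 · e^0.033833
= 7.866 × 1.034412 = €8.137 per MMBtu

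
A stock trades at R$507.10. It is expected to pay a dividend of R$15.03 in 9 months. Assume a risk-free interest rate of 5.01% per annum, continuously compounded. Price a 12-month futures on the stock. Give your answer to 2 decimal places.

R$517.93

PV(dividends) I = 15.03·e^(−0.0501·9/12)
I = 14.4757
F = (S − I)·e^(rT) = (507.10 − 14.4757) · e^(0.0501·12/12)
= 492.6243 · e^0.050100 = 492.6243 × 1.051376 = R$517.93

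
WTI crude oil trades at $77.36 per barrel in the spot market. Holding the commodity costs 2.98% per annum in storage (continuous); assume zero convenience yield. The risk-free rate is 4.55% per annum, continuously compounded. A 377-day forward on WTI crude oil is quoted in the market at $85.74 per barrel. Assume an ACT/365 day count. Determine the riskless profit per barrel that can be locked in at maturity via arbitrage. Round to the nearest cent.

$2.12 per barrel

Fair forward: F* = S·e^(carry·T), with carry = (r + u) = 0.0455 + 0.0298 = 0.0753
F* = 77.36 · e^(0.0753 × 377/365) = 77.36 · e^0.077776 = 77.36 × 1.080881 = $83.6170
Market $85.74 > fair $83.6170: forward overpriced → cash-and-carry (buy spot, short the forward).
At maturity, profit = |F_mkt − F*| = |85.74 − 83.6170| = $2.12 per barrel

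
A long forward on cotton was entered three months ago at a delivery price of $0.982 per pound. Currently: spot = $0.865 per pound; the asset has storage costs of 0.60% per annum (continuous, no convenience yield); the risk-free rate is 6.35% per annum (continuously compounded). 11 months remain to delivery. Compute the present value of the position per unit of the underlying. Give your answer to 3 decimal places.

Current fair forward for the remaining 11 months: F = S·e^((r + u)·T), (r + u) = 0.0635 + 0.0060 = 0.0695
F = 0.865 · e^(0.0695 × 11/12) = 0.865 × 1.065782 = 0.9219
Value of long forward = (F − K)·e^(−rT) = (0.9219 − 0.982) · e^(−0.0635·11/12)
= -0.0601 × 0.943453 = -0.057

-$0.057 per pound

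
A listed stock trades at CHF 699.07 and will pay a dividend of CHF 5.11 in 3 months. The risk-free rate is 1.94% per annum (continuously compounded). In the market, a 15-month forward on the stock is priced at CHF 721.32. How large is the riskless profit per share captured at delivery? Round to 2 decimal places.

PV(dividends) I = 5.11·e^(−0.0194·3/12) = 5.0853
Fair forward F* = (S − I)·e^(rT) = (699.07 − 5.0853)·e^0.024250 = 693.9847 × 1.024546 = 711.0192
Market CHF 721.32 > fair 711.0192: forward overpriced → cash-and-carry (borrow at r, buy the stock and collect the dividends, short the forward).
Profit at T = |F_mkt − F*| = |721.32 − 711.0192| = CHF 10.30 per share

CHF 10.30 per share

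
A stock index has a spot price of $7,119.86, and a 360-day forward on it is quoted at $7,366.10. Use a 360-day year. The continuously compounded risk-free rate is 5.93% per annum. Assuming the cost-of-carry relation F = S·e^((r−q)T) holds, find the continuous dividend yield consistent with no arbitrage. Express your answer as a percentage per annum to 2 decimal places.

From F = S·e^((r−q)T): (r − q) = ln(F/S)/T
ln(7366.10/7119.86) = ln(1.034585) = 0.034000
(r − q) = 0.034000 / (360/360) = 0.034000
q = r − ln(F/S)/T = 0.0593 − 0.034000 = 0.025300
q = 2.53%

2.53%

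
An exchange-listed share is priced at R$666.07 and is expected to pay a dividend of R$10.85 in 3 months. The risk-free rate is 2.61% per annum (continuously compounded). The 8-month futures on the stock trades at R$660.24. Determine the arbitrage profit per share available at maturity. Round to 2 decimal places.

R$6.55 per share

PV(dividends) I = 10.85·e^(−0.0261·3/12) = 10.7794
Fair futures F* = (S − I)·e^(rT) = (666.07 − 10.7794)·e^0.017400 = 655.2906 × 1.017552 = 666.7923
Market R$660.24 < fair 666.7923: forward underpriced → reverse cash-and-carry (short the stock, invest proceeds at r, pay the dividends, go long the forward).
Profit at T = |F_mkt − F*| = |660.24 − 666.7923| = R$6.55 per share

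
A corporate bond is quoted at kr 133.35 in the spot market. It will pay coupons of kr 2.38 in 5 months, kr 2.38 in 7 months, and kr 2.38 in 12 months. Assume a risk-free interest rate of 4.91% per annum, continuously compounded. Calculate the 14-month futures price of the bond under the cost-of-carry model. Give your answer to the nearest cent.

PV(coupons) I = 2.38·e^(−0.0491·5/12) + 2.38·e^(−0.0491·7/12) + 2.38·e^(−0.0491·12/12)
I = 2.3318 + 2.3128 + 2.2660 = 6.9106
F = (S − I)·e^(rT) = (133.35 − 6.9106) · e^(0.0491·14/12)
= 126.4394 · e^0.057283 = 126.4394 × 1.058955 = kr 133.89

kr 133.89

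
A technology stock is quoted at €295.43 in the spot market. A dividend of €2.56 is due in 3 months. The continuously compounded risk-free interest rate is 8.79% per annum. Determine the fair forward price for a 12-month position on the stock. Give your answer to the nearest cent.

€319.84

PV(dividends) I = 2.56·e^(−0.0879·3/12)
I = 2.5044
F = (S − I)·e^(rT) = (295.43 − 2.5044) · e^(0.0879·12/12)
= 292.9256 · e^0.087900 = 292.9256 × 1.091879 = €319.84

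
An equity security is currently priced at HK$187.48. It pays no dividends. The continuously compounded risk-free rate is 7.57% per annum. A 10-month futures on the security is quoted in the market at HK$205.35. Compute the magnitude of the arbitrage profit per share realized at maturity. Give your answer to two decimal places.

Fair futures: F* = S·e^(carry·T), with carry = r = 0.0757
F* = 187.48 · e^(0.0757 × 10/12) = 187.48 · e^0.063083 = 187.48 × 1.065115 = HK$199.6878
Market HK$205.35 > fair HK$199.6878: forward overpriced → cash-and-carry (buy spot, short the forward).
At maturity, profit = |F_mkt − F*| = |205.35 − 199.6878| = HK$5.66 per share

HK$5.66 per share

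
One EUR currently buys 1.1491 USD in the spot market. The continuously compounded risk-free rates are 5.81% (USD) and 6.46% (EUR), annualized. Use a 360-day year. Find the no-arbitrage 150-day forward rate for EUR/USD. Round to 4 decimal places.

F = S·e^((r_USD − r_EUR)T) = 1.1491 · e^((0.0581 − 0.0646) × 150/360)
= 1.1491 · e^-0.002708 = 1.1491 × 0.997296
F = 1.1460 USD per EUR

1.1460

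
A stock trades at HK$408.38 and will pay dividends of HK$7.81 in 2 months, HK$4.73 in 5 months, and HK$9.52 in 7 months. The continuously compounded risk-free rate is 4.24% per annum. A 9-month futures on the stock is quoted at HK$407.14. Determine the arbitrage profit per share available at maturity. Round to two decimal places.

HK$7.96 per share

PV(dividends) I = 7.81·e^(−0.0424·2/12) + 4.73·e^(−0.0424·5/12) + 9.52·e^(−0.0424·7/12) = 21.6896
Fair futures F* = (S − I)·e^(rT) = (408.38 − 21.6896)·e^0.031800 = 386.6904 × 1.032311 = 399.1848
Market HK$407.14 > fair 399.1848: forward overpriced → cash-and-carry (borrow at r, buy the stock and collect the dividends, short the forward).
Profit at T = |F_mkt − F*| = |407.14 − 399.1848| = HK$7.96 per share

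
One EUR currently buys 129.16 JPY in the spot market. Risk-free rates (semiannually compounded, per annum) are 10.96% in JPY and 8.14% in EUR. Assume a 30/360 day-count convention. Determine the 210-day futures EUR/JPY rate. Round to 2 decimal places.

131.20

By covered interest parity, F = S · (1+r_JPY/2)^(2T) / (1+r_EUR/2)^(2T)
= 129.16 × 1.064221 / 1.047643 = 129.16 × 1.015824
F = 131.20 JPY per EUR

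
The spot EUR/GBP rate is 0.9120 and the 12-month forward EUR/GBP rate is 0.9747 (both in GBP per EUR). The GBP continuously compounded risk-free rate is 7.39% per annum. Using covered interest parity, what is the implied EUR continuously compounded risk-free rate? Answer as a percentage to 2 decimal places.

F = S·e^((r_GBP − r_EUR)T) ⇒ r_EUR = r_GBP − ln(F/S)/T
ln(0.9747/0.9120) = 0.066490; /(12/12) = 0.066490
r_EUR = 0.0739 − 0.066490 = 0.007410
r_EUR = 0.74%

0.74%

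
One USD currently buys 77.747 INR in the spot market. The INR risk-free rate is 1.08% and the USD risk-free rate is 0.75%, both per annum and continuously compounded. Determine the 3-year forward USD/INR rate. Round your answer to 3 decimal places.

78.521

F = S·e^((r_INR − r_USD)T) = 77.747 · e^((0.0108 − 0.0075) × 3)
= 77.747 · e^0.009900 = 77.747 × 1.009949
F = 78.521 INR per USD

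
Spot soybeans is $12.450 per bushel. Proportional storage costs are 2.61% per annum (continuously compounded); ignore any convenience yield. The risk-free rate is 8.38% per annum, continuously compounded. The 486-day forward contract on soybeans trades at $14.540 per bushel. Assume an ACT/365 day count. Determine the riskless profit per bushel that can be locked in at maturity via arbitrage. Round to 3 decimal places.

$0.128 per bushel

Fair forward: F* = S·e^(carry·T), with carry = (r + u) = 0.0838 + 0.0261 = 0.1099
F* = 12.450 · e^(0.1099 × 486/365) = 12.450 · e^0.146333 = 12.450 × 1.157582 = $14.4119
Market $14.540 > fair $14.4119: forward overpriced → cash-and-carry (buy spot, short the forward).
At maturity, profit = |F_mkt − F*| = |14.540 − 14.4119| = $0.128 per bushel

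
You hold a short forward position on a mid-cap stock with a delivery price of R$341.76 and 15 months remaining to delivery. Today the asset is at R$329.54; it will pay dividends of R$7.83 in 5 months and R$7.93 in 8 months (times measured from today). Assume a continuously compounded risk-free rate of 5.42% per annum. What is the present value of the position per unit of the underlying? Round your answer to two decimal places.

R$5.14

PV(remaining dividends) I = 7.83·e^(−0.0542·5/12) + 7.93·e^(−0.0542·8/12) = 15.3037
Current forward F = (S − I)·e^(rT) = (329.54 − 15.3037)·e^(0.0542·15/12) = 314.2363 × 1.070098 = 336.2636
Value (long) = (F − K)·e^(−rT) = (336.2636 − 341.76) × 0.934494 = -5.1364
Short position value = −(long value) = R$5.14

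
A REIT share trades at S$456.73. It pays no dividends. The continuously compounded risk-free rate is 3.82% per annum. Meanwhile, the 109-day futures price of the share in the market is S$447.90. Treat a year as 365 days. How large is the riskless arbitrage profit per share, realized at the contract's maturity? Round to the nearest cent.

Fair futures: F* = S·e^(carry·T), with carry = r = 0.0382
F* = 456.73 · e^(0.0382 × 109/365) = 456.73 · e^0.011408 = 456.73 × 1.011473 = S$461.9701
Market S$447.90 < fair S$461.9701: forward underpriced → reverse cash-and-carry (short spot, go long the forward).
At maturity, profit = |F_mkt − F*| = |447.90 − 461.9701| = S$14.07 per share

S$14.07 per share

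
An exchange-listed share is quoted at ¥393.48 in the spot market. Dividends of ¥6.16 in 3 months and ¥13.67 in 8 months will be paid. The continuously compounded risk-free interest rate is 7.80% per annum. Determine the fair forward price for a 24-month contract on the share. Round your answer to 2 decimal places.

¥437.68

PV(dividends) I = 6.16·e^(−0.0780·3/12) + 13.67·e^(−0.0780·8/12)
I = 6.0410 + 12.9773 = 19.0183
F = (S − I)·e^(rT) = (393.48 − 19.0183) · e^(0.0780·24/12)
= 374.4617 · e^0.156000 = 374.4617 × 1.168826 = ¥437.68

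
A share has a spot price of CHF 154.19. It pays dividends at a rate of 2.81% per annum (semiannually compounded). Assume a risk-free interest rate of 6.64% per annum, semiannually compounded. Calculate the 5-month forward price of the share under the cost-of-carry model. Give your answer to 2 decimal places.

CHF 156.61

F = S · (1+r/2)^(2T) / (1+q/2)^(2T)
= 154.19 × 1.027591 / 1.011695 = 154.19 × 1.015712
F = CHF 156.61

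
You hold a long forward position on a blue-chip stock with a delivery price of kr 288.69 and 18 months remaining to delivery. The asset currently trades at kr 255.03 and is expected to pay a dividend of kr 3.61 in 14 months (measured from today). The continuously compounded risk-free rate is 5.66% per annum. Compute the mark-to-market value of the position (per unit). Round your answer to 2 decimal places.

PV(remaining dividends) I = 3.61·e^(−0.0566·14/12) = 3.3793
Current forward F = (S − I)·e^(rT) = (255.03 − 3.3793)·e^(0.0566·18/12) = 251.6507 × 1.088608 = 273.9490
Value (long) = (F − K)·e^(−rT) = (273.9490 − 288.69) × 0.918604 = -13.5411
Value = -kr 13.54

-kr 13.54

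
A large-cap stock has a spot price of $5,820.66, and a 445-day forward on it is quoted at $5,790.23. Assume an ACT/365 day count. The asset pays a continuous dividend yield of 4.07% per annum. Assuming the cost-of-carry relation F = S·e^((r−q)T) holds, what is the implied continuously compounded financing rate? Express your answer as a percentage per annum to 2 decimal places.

3.64%

From F = S·e^((r−q)T): (r − q) = ln(F/S)/T
ln(5790.23/5820.66) = ln(0.994772) = -0.005242
(r − q) = -0.005242 / (445/365) = -0.004300
r = ln(F/S)/T + q = -0.004300 + 0.0407 = 0.036400
r = 3.64%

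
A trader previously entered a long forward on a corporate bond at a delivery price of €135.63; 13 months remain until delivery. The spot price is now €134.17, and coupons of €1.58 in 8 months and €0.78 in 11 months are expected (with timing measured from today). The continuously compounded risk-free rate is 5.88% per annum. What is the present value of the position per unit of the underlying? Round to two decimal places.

PV(remaining coupons) I = 1.58·e^(−0.0588·8/12) + 0.78·e^(−0.0588·11/12) = 2.2583
Current forward F = (S − I)·e^(rT) = (134.17 − 2.2583)·e^(0.0588·13/12) = 131.9117 × 1.065773 = 140.5879
Value (long) = (F − K)·e^(−rT) = (140.5879 − 135.63) × 0.938286 = 4.6519
Value = €4.65

€4.65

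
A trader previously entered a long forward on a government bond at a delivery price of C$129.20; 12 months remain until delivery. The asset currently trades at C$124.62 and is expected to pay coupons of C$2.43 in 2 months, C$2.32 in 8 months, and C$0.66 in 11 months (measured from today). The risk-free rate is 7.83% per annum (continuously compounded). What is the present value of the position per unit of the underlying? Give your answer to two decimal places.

-C$0.06

PV(remaining coupons) I = 2.43·e^(−0.0783·2/12) + 2.32·e^(−0.0783·8/12) + 0.66·e^(−0.0783·11/12) = 5.2148
Current forward F = (S − I)·e^(rT) = (124.62 − 5.2148)·e^(0.0783·12/12) = 119.4052 × 1.081447 = 129.1304
Value (long) = (F − K)·e^(−rT) = (129.1304 − 129.20) × 0.924687 = -0.0644
Value = -C$0.06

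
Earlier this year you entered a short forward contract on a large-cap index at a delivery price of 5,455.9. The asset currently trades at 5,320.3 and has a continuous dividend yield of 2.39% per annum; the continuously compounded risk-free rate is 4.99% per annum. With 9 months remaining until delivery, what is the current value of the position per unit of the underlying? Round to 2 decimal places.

29.70

Current fair forward for the remaining 9 months: F = S·e^((r − q)·T), (r − q) = 0.0499 − 0.0239 = 0.0260
F = 5320.3 · e^(0.0260 × 9/12) = 5320.3 × 1.01969137 = 5425.0640
Value of long forward = (F − K)·e^(−rT) = (5425.0640 − 5455.9) · e^(−0.0499·9/12)
= -30.8360 × 0.96326666 = -29.70
Short position value = −(long value) = 29.70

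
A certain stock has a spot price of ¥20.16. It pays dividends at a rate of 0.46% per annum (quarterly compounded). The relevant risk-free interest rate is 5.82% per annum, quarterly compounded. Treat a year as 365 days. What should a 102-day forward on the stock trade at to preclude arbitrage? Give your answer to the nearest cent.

¥20.46

F = S · (1+r/4)^(4T) / (1+q/4)^(4T)
= 20.16 × 1.016278 / 1.001286 = 20.16 × 1.014973
F = ¥20.46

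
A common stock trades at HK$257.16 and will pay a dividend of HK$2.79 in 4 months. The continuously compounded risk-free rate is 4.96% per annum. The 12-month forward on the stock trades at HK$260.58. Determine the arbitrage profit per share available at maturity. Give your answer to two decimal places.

HK$6.77 per share

PV(dividends) I = 2.79·e^(−0.0496·4/12) = 2.7443
Fair forward F* = (S − I)·e^(rT) = (257.16 − 2.7443)·e^0.049600 = 254.4157 × 1.050851 = 267.3530
Market HK$260.58 < fair 267.3530: forward underpriced → reverse cash-and-carry (short the stock, invest proceeds at r, pay the dividends, go long the forward).
Profit at T = |F_mkt − F*| = |260.58 − 267.3530| = HK$6.77 per share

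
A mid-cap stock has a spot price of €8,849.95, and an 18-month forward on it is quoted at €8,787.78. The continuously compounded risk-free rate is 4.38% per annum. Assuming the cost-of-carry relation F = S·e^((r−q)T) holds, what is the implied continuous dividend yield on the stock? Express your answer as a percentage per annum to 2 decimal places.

From F = S·e^((r−q)T): (r − q) = ln(F/S)/T
ln(8787.78/8849.95) = ln(0.992975) = -0.007050
(r − q) = -0.007050 / (18/12) = -0.004700
q = r − ln(F/S)/T = 0.0438 + 0.004700 = 0.048500
q = 4.85%

4.85%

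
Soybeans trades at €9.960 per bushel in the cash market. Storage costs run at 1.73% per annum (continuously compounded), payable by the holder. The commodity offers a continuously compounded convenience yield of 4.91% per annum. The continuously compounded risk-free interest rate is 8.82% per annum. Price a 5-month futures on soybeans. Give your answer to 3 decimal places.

Net carry = r + u − y = 0.0882 + 0.0173 − 0.0491 = 0.0564
F = S·e^((r+u−y)T) = 9.960 · e^(0.0564 × 5/12) = 9.960 · e^0.023500
= 9.960 × 1.023778 = €10.197 per bushel

€10.197 per bushel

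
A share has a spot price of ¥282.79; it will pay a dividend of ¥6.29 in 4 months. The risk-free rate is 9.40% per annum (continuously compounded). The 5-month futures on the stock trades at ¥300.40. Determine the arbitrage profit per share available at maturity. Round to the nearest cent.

¥12.65 per share

PV(dividends) I = 6.29·e^(−0.0940·4/12) = 6.0960
Fair futures F* = (S − I)·e^(rT) = (282.79 − 6.0960)·e^0.039167 = 276.6940 × 1.039944 = 287.7463
Market ¥300.40 > fair 287.7463: forward overpriced → cash-and-carry (borrow at r, buy the stock and collect the dividends, short the forward).
Profit at T = |F_mkt − F*| = |300.40 − 287.7463| = ¥12.65 per share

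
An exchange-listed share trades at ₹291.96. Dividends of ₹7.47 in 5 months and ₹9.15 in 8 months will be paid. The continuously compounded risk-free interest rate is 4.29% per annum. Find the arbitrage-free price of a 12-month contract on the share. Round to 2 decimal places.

₹287.82

PV(dividends) I = 7.47·e^(−0.0429·5/12) + 9.15·e^(−0.0429·8/12)
I = 7.3377 + 8.8920 = 16.2297
F = (S − I)·e^(rT) = (291.96 − 16.2297) · e^(0.0429·12/12)
= 275.7303 · e^0.042900 = 275.7303 × 1.043834 = ₹287.82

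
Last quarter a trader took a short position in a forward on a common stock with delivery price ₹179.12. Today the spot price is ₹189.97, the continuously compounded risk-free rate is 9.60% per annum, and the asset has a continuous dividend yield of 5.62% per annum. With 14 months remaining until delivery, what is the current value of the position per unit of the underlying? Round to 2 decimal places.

-₹17.77

Current fair forward for the remaining 14 months: F = S·e^((r − q)·T), (r − q) = 0.0960 − 0.0562 = 0.0398
F = 189.97 · e^(0.0398 × 14/12) = 189.97 × 1.047528 = 198.9989
Value of long forward = (F − K)·e^(−rT) = (198.9989 − 179.12) · e^(−0.0960·14/12)
= 19.8789 × 0.894044 = 17.77
Short position value = −(long value) = -₹17.77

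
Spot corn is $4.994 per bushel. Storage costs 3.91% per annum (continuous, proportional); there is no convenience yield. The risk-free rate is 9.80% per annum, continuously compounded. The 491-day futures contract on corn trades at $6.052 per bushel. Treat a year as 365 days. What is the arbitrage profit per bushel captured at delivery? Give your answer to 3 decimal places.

$0.047 per bushel

Fair futures: F* = S·e^(carry·T), with carry = (r + u) = 0.0980 + 0.0391 = 0.1371
F* = 4.994 · e^(0.1371 × 491/365) = 4.994 · e^0.184428 = 4.994 × 1.202530 = $6.0054
Market $6.052 > fair $6.0054: forward overpriced → cash-and-carry (buy spot, short the forward).
At maturity, profit = |F_mkt − F*| = |6.052 − 6.0054| = $0.047 per bushel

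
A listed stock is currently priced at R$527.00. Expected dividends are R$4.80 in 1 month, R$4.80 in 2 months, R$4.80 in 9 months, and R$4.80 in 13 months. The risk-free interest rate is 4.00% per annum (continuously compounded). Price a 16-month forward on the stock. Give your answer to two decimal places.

PV(dividends) I = 4.80·e^(−0.0400·1/12) + 4.80·e^(−0.0400·2/12) + 4.80·e^(−0.0400·9/12) + 4.80·e^(−0.0400·13/12)
I = 4.7840 + 4.7681 + 4.6581 + 4.5964 = 18.8066
F = (S − I)·e^(rT) = (527.00 − 18.8066) · e^(0.0400·16/12)
= 508.1934 · e^0.053333 = 508.1934 × 1.054781 = R$536.03

R$536.03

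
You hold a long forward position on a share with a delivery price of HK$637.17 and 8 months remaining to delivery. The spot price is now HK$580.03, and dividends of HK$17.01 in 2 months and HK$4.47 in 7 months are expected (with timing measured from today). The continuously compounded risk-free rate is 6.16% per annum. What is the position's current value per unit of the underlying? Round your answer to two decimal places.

PV(remaining dividends) I = 17.01·e^(−0.0616·2/12) + 4.47·e^(−0.0616·7/12) = 21.1485
Current forward F = (S − I)·e^(rT) = (580.03 − 21.1485)·e^(0.0616·8/12) = 558.8815 × 1.041922 = 582.3109
Value (long) = (F − K)·e^(−rT) = (582.3109 − 637.17) × 0.959765 = -52.6518
Value = -HK$52.65

-HK$52.65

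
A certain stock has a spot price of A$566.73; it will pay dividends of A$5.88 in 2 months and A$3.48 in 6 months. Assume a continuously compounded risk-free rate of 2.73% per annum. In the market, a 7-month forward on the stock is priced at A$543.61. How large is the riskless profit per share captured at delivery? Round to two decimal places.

PV(dividends) I = 5.88·e^(−0.0273·2/12) + 3.48·e^(−0.0273·6/12) = 9.2861
Fair forward F* = (S − I)·e^(rT) = (566.73 − 9.2861)·e^0.015925 = 557.4439 × 1.016052 = 566.3920
Market A$543.61 < fair 566.3920: forward underpriced → reverse cash-and-carry (short the stock, invest proceeds at r, pay the dividends, go long the forward).
Profit at T = |F_mkt − F*| = |543.61 − 566.3920| = A$22.78 per share

A$22.78 per share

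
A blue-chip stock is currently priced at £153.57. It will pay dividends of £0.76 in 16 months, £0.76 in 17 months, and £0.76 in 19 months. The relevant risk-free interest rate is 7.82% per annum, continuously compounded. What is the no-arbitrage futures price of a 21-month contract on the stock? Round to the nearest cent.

£173.76

PV(dividends) I = 0.76·e^(−0.0782·16/12) + 0.76·e^(−0.0782·17/12) + 0.76·e^(−0.0782·19/12)
I = 0.6847 + 0.6803 + 0.6715 = 2.0365
F = (S − I)·e^(rT) = (153.57 − 2.0365) · e^(0.0782·21/12)
= 151.5335 · e^0.136850 = 151.5335 × 1.146656 = £173.76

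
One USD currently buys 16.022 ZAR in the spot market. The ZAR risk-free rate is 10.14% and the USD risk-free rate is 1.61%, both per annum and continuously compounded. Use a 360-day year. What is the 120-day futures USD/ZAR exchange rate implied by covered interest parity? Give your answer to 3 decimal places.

16.484

F = S·e^((r_ZAR − r_USD)T) = 16.022 · e^((0.1014 − 0.0161) × 120/360)
= 16.022 · e^0.028433 = 16.022 × 1.028841
F = 16.484 ZAR per USD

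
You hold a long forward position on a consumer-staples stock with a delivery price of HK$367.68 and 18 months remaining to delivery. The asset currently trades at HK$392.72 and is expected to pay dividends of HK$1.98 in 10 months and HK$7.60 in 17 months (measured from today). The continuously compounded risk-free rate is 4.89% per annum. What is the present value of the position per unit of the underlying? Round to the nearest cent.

HK$42.05

PV(remaining dividends) I = 1.98·e^(−0.0489·10/12) + 7.60·e^(−0.0489·17/12) = 8.9923
Current forward F = (S − I)·e^(rT) = (392.72 − 8.9923)·e^(0.0489·18/12) = 383.7277 × 1.076107 = 412.9321
Value (long) = (F − K)·e^(−rT) = (412.9321 − 367.68) × 0.929276 = 42.0517
Value = HK$42.05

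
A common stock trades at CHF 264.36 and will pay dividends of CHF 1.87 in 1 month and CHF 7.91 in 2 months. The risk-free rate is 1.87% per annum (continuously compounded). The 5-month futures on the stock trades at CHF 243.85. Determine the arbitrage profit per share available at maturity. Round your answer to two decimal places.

PV(dividends) I = 1.87·e^(−0.0187·1/12) + 7.91·e^(−0.0187·2/12) = 9.7525
Fair futures F* = (S − I)·e^(rT) = (264.36 − 9.7525)·e^0.007792 = 254.6075 × 1.007822 = 256.5990
Market CHF 243.85 < fair 256.5990: forward underpriced → reverse cash-and-carry (short the stock, invest proceeds at r, pay the dividends, go long the forward).
Profit at T = |F_mkt − F*| = |243.85 − 256.5990| = CHF 12.75 per share

CHF 12.75 per share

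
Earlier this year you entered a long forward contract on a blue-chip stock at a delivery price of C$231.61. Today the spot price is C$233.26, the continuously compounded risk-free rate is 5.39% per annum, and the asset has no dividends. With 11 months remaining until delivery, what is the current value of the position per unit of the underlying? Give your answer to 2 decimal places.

C$12.82

Current fair forward for the remaining 11 months: F = S·e^(r·T), r = 0.0539
F = 233.26 · e^(0.0539 × 11/12) = 233.26 × 1.050649 = 245.0744
Value of long forward = (F − K)·e^(−rT) = (245.0744 − 231.61) · e^(−0.0539·11/12)
= 13.4644 × 0.951792 = 12.82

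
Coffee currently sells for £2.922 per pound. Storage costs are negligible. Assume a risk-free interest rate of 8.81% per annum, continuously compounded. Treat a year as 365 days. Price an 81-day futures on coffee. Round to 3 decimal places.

£2.980 per pound

F = S·e^(rT) = 2.922 · e^(0.0881 × 81/365) = 2.922 · e^0.019551
= 2.922 × 1.019743 = £2.980 per pound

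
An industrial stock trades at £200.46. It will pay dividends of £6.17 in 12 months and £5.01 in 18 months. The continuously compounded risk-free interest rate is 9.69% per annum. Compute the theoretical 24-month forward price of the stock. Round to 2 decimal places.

£231.27

PV(dividends) I = 6.17·e^(−0.0969·12/12) + 5.01·e^(−0.0969·18/12)
I = 5.6002 + 4.3322 = 9.9324
F = (S − I)·e^(rT) = (200.46 − 9.9324) · e^(0.0969·24/12)
= 190.5276 · e^0.193800 = 190.5276 × 1.213853 = £231.27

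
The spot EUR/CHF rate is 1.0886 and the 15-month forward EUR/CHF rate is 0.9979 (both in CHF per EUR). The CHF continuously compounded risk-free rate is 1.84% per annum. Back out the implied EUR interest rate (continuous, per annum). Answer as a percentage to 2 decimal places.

F = S·e^((r_CHF − r_EUR)T) ⇒ r_EUR = r_CHF − ln(F/S)/T
ln(0.9979/1.0886) = -0.086995; /(15/12) = -0.069596
r_EUR = 0.0184 + 0.069596 = 0.087996
r_EUR = 8.80%

8.80%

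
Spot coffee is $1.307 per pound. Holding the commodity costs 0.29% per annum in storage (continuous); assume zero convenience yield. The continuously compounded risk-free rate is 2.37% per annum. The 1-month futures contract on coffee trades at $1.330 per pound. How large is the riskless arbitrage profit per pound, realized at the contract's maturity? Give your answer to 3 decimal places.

$0.020 per pound

Fair futures: F* = S·e^(carry·T), with carry = (r + u) = 0.0237 + 0.0029 = 0.0266
F* = 1.307 · e^(0.0266 × 1/12) = 1.307 · e^0.002217 = 1.307 × 1.002219 = $1.3099
Market $1.330 > fair $1.3099: forward overpriced → cash-and-carry (buy spot, short the forward).
At maturity, profit = |F_mkt − F*| = |1.330 − 1.3099| = $0.020 per pound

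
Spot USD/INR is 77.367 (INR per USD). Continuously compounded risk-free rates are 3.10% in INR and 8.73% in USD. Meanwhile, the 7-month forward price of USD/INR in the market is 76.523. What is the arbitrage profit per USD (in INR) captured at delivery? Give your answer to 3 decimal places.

Fair forward: F* = S·e^(carry·T), with carry = (r_INR − r_USD) = 0.0310 − 0.0873 = -0.0563
F* = 77.367 · e^(-0.0563 × 7/12) = 77.367 · e^-0.032842 = 77.367 × 0.967691 = 74.8673
Market 76.523 > fair 74.8673: forward overpriced → cash-and-carry (buy spot, short the forward).
At maturity, profit = |F_mkt − F*| = |76.523 − 74.8673| = 1.656 per USD (in INR)

1.656 per USD (in INR)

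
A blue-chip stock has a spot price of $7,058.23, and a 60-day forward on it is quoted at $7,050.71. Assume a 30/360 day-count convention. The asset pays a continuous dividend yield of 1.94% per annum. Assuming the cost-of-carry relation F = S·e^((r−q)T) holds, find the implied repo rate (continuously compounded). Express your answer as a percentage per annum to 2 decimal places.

From F = S·e^((r−q)T): (r − q) = ln(F/S)/T
ln(7050.71/7058.23) = ln(0.998935) = -0.001066
(r − q) = -0.001066 / (60/360) = -0.006396
r = ln(F/S)/T + q = -0.006396 + 0.0194 = 0.013004
r = 1.30%

1.30%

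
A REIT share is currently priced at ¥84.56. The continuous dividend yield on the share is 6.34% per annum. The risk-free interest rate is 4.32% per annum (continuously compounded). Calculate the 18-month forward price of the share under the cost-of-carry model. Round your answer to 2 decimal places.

¥82.04

F = S·e^((r − q)T) = 84.56 · e^((0.0432 − 0.0634) × 18/12)
= 84.56 · e^-0.030300 = 84.56 × 0.970154
F = ¥82.04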